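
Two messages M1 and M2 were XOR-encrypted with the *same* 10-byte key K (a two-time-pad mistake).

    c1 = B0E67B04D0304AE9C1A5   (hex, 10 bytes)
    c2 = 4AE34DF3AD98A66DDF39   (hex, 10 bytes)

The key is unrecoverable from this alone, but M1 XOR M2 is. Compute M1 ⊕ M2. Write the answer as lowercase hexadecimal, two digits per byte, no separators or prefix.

c1 ⊕ c2 = (M1 ⊕ K) ⊕ (M2 ⊕ K) = M1 ⊕ M2 — the shared key cancels under XOR.
byte 0: b0 XOR 4a = fa
byte 1: e6 XOR e3 = 05
byte 2: 7b XOR 4d = 36
byte 3: 04 XOR f3 = f7
byte 4: d0 XOR ad = 7d
byte 5: 30 XOR 98 = a8
byte 6: 4a XOR a6 = ec
byte 7: e9 XOR 6d = 84
byte 8: c1 XOR df = 1e
byte 9: a5 XOR 39 = 9c

fa0536f77da8ec841e9c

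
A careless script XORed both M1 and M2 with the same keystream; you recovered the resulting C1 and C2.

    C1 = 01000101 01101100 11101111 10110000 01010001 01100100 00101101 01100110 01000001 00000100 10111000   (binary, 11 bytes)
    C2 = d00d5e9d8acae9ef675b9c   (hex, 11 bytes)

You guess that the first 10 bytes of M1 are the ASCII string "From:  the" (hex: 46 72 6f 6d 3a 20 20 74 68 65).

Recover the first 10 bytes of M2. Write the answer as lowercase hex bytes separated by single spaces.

First, C1 ⊕ C2 = (M1 ⊕ K) ⊕ (M2 ⊕ K) = M1 ⊕ M2, so the key drops out. Then M2 = (M1 ⊕ M2) ⊕ M1 over the first 10 bytes.
byte 0: (45 XOR d0) XOR 46 = 95 XOR 46 = d3
byte 1: (6c XOR 0d) XOR 72 = 61 XOR 72 = 13
byte 2: (ef XOR 5e) XOR 6f = b1 XOR 6f = de
byte 3: (b0 XOR 9d) XOR 6d = 2d XOR 6d = 40
byte 4: (51 XOR 8a) XOR 3a = db XOR 3a = e1
byte 5: (64 XOR ca) XOR 20 = ae XOR 20 = 8e
byte 6: (2d XOR e9) XOR 20 = c4 XOR 20 = e4
byte 7: (66 XOR ef) XOR 74 = 89 XOR 74 = fd
byte 8: (41 XOR 67) XOR 68 = 26 XOR 68 = 4e
byte 9: (04 XOR 5b) XOR 65 = 5f XOR 65 = 3a

d3 13 de 40 e1 8e e4 fd 4e 3a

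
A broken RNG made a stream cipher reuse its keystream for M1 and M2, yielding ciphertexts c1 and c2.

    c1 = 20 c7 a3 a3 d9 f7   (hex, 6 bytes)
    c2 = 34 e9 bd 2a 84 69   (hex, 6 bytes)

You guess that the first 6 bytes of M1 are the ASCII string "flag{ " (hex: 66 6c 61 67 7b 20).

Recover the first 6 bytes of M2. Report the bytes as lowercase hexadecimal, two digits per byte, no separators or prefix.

72427fee26be

First, c1 ⊕ c2 = (M1 ⊕ K) ⊕ (M2 ⊕ K) = M1 ⊕ M2, so the key drops out. Then M2 = (M1 ⊕ M2) ⊕ M1 over the first 6 bytes.
byte 0: (20 xor 34) xor 66 = 14 xor 66 = 72
byte 1: (c7 xor e9) xor 6c = 2e xor 6c = 42
byte 2: (a3 xor bd) xor 61 = 1e xor 61 = 7f
byte 3: (a3 xor 2a) xor 67 = 89 xor 67 = ee
byte 4: (d9 xor 84) xor 7b = 5d xor 7b = 26
byte 5: (f7 xor 69) xor 20 = 9e xor 20 = be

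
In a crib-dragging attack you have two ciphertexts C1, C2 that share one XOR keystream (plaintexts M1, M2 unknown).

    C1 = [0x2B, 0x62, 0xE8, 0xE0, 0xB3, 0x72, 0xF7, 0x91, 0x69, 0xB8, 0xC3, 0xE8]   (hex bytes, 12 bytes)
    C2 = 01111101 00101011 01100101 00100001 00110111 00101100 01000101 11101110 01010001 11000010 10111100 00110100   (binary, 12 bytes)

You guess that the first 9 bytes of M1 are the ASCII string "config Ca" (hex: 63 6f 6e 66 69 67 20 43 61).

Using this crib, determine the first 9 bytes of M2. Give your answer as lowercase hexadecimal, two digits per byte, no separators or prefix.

First, C1 ⊕ C2 = (M1 ⊕ K) ⊕ (M2 ⊕ K) = M1 ⊕ M2, so the key drops out. Then M2 = (M1 ⊕ M2) ⊕ M1 over the first 9 bytes.
byte 0: (2b XOR 7d) XOR 63 = 56 XOR 63 = 35
byte 1: (62 XOR 2b) XOR 6f = 49 XOR 6f = 26
byte 2: (e8 XOR 65) XOR 6e = 8d XOR 6e = e3
byte 3: (e0 XOR 21) XOR 66 = c1 XOR 66 = a7
byte 4: (b3 XOR 37) XOR 69 = 84 XOR 69 = ed
byte 5: (72 XOR 2c) XOR 67 = 5e XOR 67 = 39
byte 6: (f7 XOR 45) XOR 20 = b2 XOR 20 = 92
byte 7: (91 XOR ee) XOR 43 = 7f XOR 43 = 3c
byte 8: (69 XOR 51) XOR 61 = 38 XOR 61 = 59

3526e3a7ed39923c59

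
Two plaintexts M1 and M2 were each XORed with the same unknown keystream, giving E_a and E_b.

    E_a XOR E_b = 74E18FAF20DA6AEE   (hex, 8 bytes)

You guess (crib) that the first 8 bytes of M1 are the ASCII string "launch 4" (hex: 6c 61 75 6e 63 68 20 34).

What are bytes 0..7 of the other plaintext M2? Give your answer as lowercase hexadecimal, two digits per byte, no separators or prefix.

1880fac143b24ada

Since E_a ⊕ E_b = M1 ⊕ M2, XORing with the guessed M1 bytes yields the corresponding M2 bytes: M2 = (E_a ⊕ E_b) ⊕ M1.
74 XOR 6c = 18
e1 XOR 61 = 80
8f XOR 75 = fa
af XOR 6e = c1
20 XOR 63 = 43
da XOR 68 = b2
6a XOR 20 = 4a
ee XOR 34 = da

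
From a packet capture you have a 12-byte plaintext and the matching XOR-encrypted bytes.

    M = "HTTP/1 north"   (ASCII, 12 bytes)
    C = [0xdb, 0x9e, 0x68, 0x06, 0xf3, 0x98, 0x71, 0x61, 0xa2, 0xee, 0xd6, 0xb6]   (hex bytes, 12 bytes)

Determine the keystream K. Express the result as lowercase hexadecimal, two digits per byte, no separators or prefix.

93ca3c56dca9510fcd9ca2de

Since C = M ⊕ K, XORing both sides with M gives K = M ⊕ C.
48 ⊕ db = 93
54 ⊕ 9e = ca
54 ⊕ 68 = 3c
50 ⊕ 06 = 56
2f ⊕ f3 = dc
31 ⊕ 98 = a9
20 ⊕ 71 = 51
6e ⊕ 61 = 0f
6f ⊕ a2 = cd
72 ⊕ ee = 9c
74 ⊕ d6 = a2
68 ⊕ b6 = de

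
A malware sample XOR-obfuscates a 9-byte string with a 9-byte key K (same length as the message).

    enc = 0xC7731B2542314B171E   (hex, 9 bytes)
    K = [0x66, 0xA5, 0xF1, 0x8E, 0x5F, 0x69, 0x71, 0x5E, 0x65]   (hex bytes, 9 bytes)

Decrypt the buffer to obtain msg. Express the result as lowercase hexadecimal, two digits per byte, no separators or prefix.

a1d6eaab1d583a497b

XOR is its own inverse, so applying the key byte-wise gives the result directly.
11000111 ⊕ 01100110 = 10100001
01110011 ⊕ 10100101 = 11010110
00011011 ⊕ 11110001 = 11101010
00100101 ⊕ 10001110 = 10101011
01000010 ⊕ 01011111 = 00011101
00110001 ⊕ 01101001 = 01011000
01001011 ⊕ 01110001 = 00111010
00010111 ⊕ 01011110 = 01001001
00011110 ⊕ 01100101 = 01111011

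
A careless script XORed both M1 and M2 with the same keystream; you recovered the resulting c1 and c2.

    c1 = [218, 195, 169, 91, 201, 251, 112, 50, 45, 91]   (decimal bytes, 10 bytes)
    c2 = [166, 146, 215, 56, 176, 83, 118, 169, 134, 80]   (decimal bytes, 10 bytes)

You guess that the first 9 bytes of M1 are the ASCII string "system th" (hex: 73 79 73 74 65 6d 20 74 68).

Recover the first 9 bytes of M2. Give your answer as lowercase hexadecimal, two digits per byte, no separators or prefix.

0f280d171cc526efc3

First, c1 ⊕ c2 = (M1 ⊕ K) ⊕ (M2 ⊕ K) = M1 ⊕ M2, so the key drops out. Then M2 = (M1 ⊕ M2) ⊕ M1 over the first 9 bytes.
byte 0: (da xor a6) xor 73 = 7c xor 73 = 0f
byte 1: (c3 xor 92) xor 79 = 51 xor 79 = 28
byte 2: (a9 xor d7) xor 73 = 7e xor 73 = 0d
byte 3: (5b xor 38) xor 74 = 63 xor 74 = 17
byte 4: (c9 xor b0) xor 65 = 79 xor 65 = 1c
byte 5: (fb xor 53) xor 6d = a8 xor 6d = c5
byte 6: (70 xor 76) xor 20 = 06 xor 20 = 26
byte 7: (32 xor a9) xor 74 = 9b xor 74 = ef
byte 8: (2d xor 86) xor 68 = ab xor 68 = c3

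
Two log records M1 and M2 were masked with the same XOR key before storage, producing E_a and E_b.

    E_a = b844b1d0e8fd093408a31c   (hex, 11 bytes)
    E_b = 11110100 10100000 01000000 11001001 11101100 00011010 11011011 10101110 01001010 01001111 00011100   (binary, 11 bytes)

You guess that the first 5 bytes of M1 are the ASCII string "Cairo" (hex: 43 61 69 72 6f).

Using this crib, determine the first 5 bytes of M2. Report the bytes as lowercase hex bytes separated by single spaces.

First, E_a ⊕ E_b = (M1 ⊕ K) ⊕ (M2 ⊕ K) = M1 ⊕ M2, so the key drops out. Then M2 = (M1 ⊕ M2) ⊕ M1 over the first 5 bytes.
byte 0: (b8 XOR f4) XOR 43 = 4c XOR 43 = 0f
byte 1: (44 XOR a0) XOR 61 = e4 XOR 61 = 85
byte 2: (b1 XOR 40) XOR 69 = f1 XOR 69 = 98
byte 3: (d0 XOR c9) XOR 72 = 19 XOR 72 = 6b
byte 4: (e8 XOR ec) XOR 6f = 04 XOR 6f = 6b

0f 85 98 6b 6b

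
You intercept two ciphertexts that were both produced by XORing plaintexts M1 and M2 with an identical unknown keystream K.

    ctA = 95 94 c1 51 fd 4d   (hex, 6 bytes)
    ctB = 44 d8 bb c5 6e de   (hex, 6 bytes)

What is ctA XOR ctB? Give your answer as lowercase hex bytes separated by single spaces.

d1 4c 7a 94 93 93

ctA ⊕ ctB = (M1 ⊕ K) ⊕ (M2 ⊕ K) = M1 ⊕ M2 — the shared key cancels under XOR.
95 XOR 44 = d1
94 XOR d8 = 4c
c1 XOR bb = 7a
51 XOR c5 = 94
fd XOR 6e = 93
4d XOR de = 93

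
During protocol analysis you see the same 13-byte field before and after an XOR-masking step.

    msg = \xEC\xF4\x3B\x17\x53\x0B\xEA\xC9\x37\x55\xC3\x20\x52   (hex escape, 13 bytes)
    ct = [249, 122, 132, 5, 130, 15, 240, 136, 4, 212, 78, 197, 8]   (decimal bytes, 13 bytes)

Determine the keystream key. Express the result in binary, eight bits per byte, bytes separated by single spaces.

00010101 10001110 10111111 00010010 11010001 00000100 00011010 01000001 00110011 10000001 10001101 11100101 01011010

Since ct = msg ⊕ key, XORing both sides with msg gives key = msg ⊕ ct.
ec ⊕ f9 = 15
f4 ⊕ 7a = 8e
3b ⊕ 84 = bf
17 ⊕ 05 = 12
53 ⊕ 82 = d1
0b ⊕ 0f = 04
ea ⊕ f0 = 1a
c9 ⊕ 88 = 41
37 ⊕ 04 = 33
55 ⊕ d4 = 81
c3 ⊕ 4e = 8d
20 ⊕ c5 = e5
52 ⊕ 08 = 5a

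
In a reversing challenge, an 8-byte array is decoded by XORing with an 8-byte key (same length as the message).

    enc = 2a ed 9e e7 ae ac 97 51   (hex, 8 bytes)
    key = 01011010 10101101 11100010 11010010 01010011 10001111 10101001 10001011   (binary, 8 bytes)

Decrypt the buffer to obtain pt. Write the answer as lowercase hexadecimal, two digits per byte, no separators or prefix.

byte 0: 2a XOR 5a = 70
byte 1: ed XOR ad = 40
byte 2: 9e XOR e2 = 7c
byte 3: e7 XOR d2 = 35
byte 4: ae XOR 53 = fd
byte 5: ac XOR 8f = 23
byte 6: 97 XOR a9 = 3e
byte 7: 51 XOR 8b = da

70407c35fd233eda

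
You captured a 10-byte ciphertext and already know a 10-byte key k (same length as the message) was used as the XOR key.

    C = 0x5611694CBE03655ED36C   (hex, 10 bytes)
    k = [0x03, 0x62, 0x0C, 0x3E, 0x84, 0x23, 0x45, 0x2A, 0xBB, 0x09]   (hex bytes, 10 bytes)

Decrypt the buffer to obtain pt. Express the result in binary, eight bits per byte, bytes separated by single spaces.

XOR is its own inverse, so applying the key byte-wise gives the result directly.
56 ⊕ 03 = 55
11 ⊕ 62 = 73
69 ⊕ 0c = 65
4c ⊕ 3e = 72
be ⊕ 84 = 3a
03 ⊕ 23 = 20
65 ⊕ 45 = 20
5e ⊕ 2a = 74
d3 ⊕ bb = 68
6c ⊕ 09 = 65

01010101 01110011 01100101 01110010 00111010 00100000 00100000 01110100 01101000 01100101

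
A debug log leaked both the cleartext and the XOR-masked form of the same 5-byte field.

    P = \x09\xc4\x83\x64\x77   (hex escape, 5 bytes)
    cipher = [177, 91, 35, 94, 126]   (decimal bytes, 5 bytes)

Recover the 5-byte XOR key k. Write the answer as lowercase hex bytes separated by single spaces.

Since cipher = P ⊕ k, XORing both sides with P gives k = P ⊕ cipher.
09 ⊕ b1 = b8
c4 ⊕ 5b = 9f
83 ⊕ 23 = a0
64 ⊕ 5e = 3a
77 ⊕ 7e = 09

b8 9f a0 3a 09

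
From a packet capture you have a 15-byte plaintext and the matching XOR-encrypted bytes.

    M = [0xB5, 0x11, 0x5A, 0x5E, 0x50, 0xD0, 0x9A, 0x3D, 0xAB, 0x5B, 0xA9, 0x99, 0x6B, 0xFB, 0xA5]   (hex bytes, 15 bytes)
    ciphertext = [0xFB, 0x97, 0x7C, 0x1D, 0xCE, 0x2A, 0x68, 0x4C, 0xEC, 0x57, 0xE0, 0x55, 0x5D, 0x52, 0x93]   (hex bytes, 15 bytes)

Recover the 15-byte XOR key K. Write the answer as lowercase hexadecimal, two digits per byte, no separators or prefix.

4e8626439efaf271470c49cc36a936

Since ciphertext = M ⊕ K, XORing both sides with M gives K = M ⊕ ciphertext.
b5 xor fb = 4e
11 xor 97 = 86
5a xor 7c = 26
5e xor 1d = 43
50 xor ce = 9e
d0 xor 2a = fa
9a xor 68 = f2
3d xor 4c = 71
ab xor ec = 47
5b xor 57 = 0c
a9 xor e0 = 49
99 xor 55 = cc
6b xor 5d = 36
fb xor 52 = a9
a5 xor 93 = 36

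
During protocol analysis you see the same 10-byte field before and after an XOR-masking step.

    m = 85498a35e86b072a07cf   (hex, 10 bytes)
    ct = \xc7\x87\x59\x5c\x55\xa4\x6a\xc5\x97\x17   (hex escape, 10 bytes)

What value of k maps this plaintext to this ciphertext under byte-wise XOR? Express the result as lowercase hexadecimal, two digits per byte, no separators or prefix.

42ced369bdcf6def90d8

Since ct = m ⊕ k, XORing both sides with m gives k = m ⊕ ct.
byte 0: 85 xor c7 = 42
byte 1: 49 xor 87 = ce
byte 2: 8a xor 59 = d3
byte 3: 35 xor 5c = 69
byte 4: e8 xor 55 = bd
byte 5: 6b xor a4 = cf
byte 6: 07 xor 6a = 6d
byte 7: 2a xor c5 = ef
byte 8: 07 xor 97 = 90
byte 9: cf xor 17 = d8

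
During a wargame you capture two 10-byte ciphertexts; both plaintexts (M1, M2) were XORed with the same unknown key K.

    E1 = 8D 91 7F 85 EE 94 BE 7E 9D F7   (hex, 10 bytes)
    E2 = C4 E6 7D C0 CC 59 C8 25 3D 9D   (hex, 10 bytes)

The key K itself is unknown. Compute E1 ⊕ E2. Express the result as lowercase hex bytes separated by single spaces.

E1 ⊕ E2 = (M1 ⊕ K) ⊕ (M2 ⊕ K) = M1 ⊕ M2 — the shared key cancels under XOR.
8d xor c4 = 49
91 xor e6 = 77
7f xor 7d = 02
85 xor c0 = 45
ee xor cc = 22
94 xor 59 = cd
be xor c8 = 76
7e xor 25 = 5b
9d xor 3d = a0
f7 xor 9d = 6a

49 77 02 45 22 cd 76 5b a0 6a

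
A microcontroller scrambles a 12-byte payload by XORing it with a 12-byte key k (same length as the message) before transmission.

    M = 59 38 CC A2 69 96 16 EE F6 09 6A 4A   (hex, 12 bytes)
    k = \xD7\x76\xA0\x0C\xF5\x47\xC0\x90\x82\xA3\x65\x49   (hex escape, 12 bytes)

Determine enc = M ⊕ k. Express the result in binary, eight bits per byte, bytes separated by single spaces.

10001110 01001110 01101100 10101110 10011100 11010001 11010110 01111110 01110100 10101010 00001111 00000011

byte 0: 59 ^ d7 = 8e
byte 1: 38 ^ 76 = 4e
byte 2: cc ^ a0 = 6c
byte 3: a2 ^ 0c = ae
byte 4: 69 ^ f5 = 9c
byte 5: 96 ^ 47 = d1
byte 6: 16 ^ c0 = d6
byte 7: ee ^ 90 = 7e
byte 8: f6 ^ 82 = 74
byte 9: 09 ^ a3 = aa
byte 10: 6a ^ 65 = 0f
byte 11: 4a ^ 49 = 03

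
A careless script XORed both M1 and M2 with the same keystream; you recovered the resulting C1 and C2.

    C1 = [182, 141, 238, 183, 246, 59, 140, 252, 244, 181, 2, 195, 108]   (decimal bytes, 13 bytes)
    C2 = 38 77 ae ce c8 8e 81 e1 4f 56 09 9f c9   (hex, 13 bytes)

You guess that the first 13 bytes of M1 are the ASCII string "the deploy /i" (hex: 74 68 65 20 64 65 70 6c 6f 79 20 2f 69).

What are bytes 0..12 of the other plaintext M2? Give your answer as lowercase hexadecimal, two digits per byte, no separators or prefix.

fa9225595ad07d71d49a2b73cc

First, C1 ⊕ C2 = (M1 ⊕ K) ⊕ (M2 ⊕ K) = M1 ⊕ M2, so the key drops out. Then M2 = (M1 ⊕ M2) ⊕ M1 over the first 13 bytes.
byte 0: (b6 XOR 38) XOR 74 = 8e XOR 74 = fa
byte 1: (8d XOR 77) XOR 68 = fa XOR 68 = 92
byte 2: (ee XOR ae) XOR 65 = 40 XOR 65 = 25
byte 3: (b7 XOR ce) XOR 20 = 79 XOR 20 = 59
byte 4: (f6 XOR c8) XOR 64 = 3e XOR 64 = 5a
byte 5: (3b XOR 8e) XOR 65 = b5 XOR 65 = d0
byte 6: (8c XOR 81) XOR 70 = 0d XOR 70 = 7d
byte 7: (fc XOR e1) XOR 6c = 1d XOR 6c = 71
byte 8: (f4 XOR 4f) XOR 6f = bb XOR 6f = d4
byte 9: (b5 XOR 56) XOR 79 = e3 XOR 79 = 9a
byte 10: (02 XOR 09) XOR 20 = 0b XOR 20 = 2b
byte 11: (c3 XOR 9f) XOR 2f = 5c XOR 2f = 73
byte 12: (6c XOR c9) XOR 69 = a5 XOR 69 = cc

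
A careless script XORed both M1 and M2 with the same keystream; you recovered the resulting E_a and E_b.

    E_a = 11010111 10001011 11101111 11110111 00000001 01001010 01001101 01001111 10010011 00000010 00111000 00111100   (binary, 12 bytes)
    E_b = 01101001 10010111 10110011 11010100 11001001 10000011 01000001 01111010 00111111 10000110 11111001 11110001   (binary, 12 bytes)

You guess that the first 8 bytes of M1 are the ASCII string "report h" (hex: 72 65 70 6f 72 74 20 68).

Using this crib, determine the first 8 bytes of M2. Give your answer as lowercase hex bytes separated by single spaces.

cc 79 2c 4c ba bd 2c 5d

First, E_a ⊕ E_b = (M1 ⊕ K) ⊕ (M2 ⊕ K) = M1 ⊕ M2, so the key drops out. Then M2 = (M1 ⊕ M2) ⊕ M1 over the first 8 bytes.
byte 0: (d7 ^ 69) ^ 72 = be ^ 72 = cc
byte 1: (8b ^ 97) ^ 65 = 1c ^ 65 = 79
byte 2: (ef ^ b3) ^ 70 = 5c ^ 70 = 2c
byte 3: (f7 ^ d4) ^ 6f = 23 ^ 6f = 4c
byte 4: (01 ^ c9) ^ 72 = c8 ^ 72 = ba
byte 5: (4a ^ 83) ^ 74 = c9 ^ 74 = bd
byte 6: (4d ^ 41) ^ 20 = 0c ^ 20 = 2c
byte 7: (4f ^ 7a) ^ 68 = 35 ^ 68 = 5d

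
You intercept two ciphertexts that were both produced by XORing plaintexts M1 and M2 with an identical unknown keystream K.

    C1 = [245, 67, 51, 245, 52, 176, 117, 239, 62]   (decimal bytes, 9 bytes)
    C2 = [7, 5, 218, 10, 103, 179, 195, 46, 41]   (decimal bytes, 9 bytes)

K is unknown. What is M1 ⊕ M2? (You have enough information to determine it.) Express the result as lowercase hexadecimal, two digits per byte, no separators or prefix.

C1 ⊕ C2 = (M1 ⊕ K) ⊕ (M2 ⊕ K) = M1 ⊕ M2 — the shared key cancels under XOR.
f5 XOR 07 = f2
43 XOR 05 = 46
33 XOR da = e9
f5 XOR 0a = ff
34 XOR 67 = 53
b0 XOR b3 = 03
75 XOR c3 = b6
ef XOR 2e = c1
3e XOR 29 = 17

f246e9ff5303b6c117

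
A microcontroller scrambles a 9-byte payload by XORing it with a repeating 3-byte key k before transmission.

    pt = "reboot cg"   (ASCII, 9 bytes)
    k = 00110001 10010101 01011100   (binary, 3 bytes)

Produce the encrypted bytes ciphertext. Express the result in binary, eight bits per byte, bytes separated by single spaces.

01000011 11110000 00111110 01011110 11111010 00101000 00010001 11110110 00111011

The 3-byte key repeats, so the effective keystream is 31 95 5c 31 95 5c 31 95 5c.
byte 0: 72 ⊕ 31 = 43
byte 1: 65 ⊕ 95 = f0
byte 2: 62 ⊕ 5c = 3e
byte 3: 6f ⊕ 31 = 5e
byte 4: 6f ⊕ 95 = fa
byte 5: 74 ⊕ 5c = 28
byte 6: 20 ⊕ 31 = 11
byte 7: 63 ⊕ 95 = f6
byte 8: 67 ⊕ 5c = 3b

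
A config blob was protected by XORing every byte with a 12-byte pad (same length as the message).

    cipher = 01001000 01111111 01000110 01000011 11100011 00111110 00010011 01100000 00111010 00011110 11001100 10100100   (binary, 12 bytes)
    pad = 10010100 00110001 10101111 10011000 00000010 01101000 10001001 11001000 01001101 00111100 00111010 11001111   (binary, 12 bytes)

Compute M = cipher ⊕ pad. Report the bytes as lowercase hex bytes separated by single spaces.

dc 4e e9 db e1 56 9a a8 77 22 f6 6b

48 ^ 94 = dc
7f ^ 31 = 4e
46 ^ af = e9
43 ^ 98 = db
e3 ^ 02 = e1
3e ^ 68 = 56
13 ^ 89 = 9a
60 ^ c8 = a8
3a ^ 4d = 77
1e ^ 3c = 22
cc ^ 3a = f6
a4 ^ cf = 6b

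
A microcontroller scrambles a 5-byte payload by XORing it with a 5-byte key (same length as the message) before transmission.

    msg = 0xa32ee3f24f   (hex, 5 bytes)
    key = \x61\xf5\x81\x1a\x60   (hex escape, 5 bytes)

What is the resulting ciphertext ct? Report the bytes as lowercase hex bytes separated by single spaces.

a3 ⊕ 61 = c2
2e ⊕ f5 = db
e3 ⊕ 81 = 62
f2 ⊕ 1a = e8
4f ⊕ 60 = 2f

c2 db 62 e8 2f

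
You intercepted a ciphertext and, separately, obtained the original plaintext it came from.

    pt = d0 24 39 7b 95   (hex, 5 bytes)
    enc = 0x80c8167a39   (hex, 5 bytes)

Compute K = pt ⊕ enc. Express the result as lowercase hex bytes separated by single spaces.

50 ec 2f 01 ac

Since enc = pt ⊕ K, XORing both sides with pt gives K = pt ⊕ enc.
d0 ^ 80 = 50
24 ^ c8 = ec
39 ^ 16 = 2f
7b ^ 7a = 01
95 ^ 39 = ac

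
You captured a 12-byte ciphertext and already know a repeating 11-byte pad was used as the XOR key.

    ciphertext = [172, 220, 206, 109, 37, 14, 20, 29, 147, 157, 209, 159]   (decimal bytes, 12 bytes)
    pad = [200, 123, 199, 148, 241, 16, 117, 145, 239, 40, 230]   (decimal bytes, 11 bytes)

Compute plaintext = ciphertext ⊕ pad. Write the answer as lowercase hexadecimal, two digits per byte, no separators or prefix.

64a709f9d41e618c7cb53757

The 11-byte key repeats, so the effective keystream is c8 7b c7 94 f1 10 75 91 ef 28 e6 c8.
byte 0: ac ^ c8 = 64
byte 1: dc ^ 7b = a7
byte 2: ce ^ c7 = 09
byte 3: 6d ^ 94 = f9
byte 4: 25 ^ f1 = d4
byte 5: 0e ^ 10 = 1e
byte 6: 14 ^ 75 = 61
byte 7: 1d ^ 91 = 8c
byte 8: 93 ^ ef = 7c
byte 9: 9d ^ 28 = b5
byte 10: d1 ^ e6 = 37
byte 11: 9f ^ c8 = 57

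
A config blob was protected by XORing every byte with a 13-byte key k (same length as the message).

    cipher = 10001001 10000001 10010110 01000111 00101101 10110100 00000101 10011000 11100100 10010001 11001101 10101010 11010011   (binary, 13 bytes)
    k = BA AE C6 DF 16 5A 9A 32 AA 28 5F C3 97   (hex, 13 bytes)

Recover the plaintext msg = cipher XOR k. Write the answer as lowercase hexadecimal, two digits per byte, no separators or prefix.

332f50983bee9faa4eb9926944

89 xor ba = 33
81 xor ae = 2f
96 xor c6 = 50
47 xor df = 98
2d xor 16 = 3b
b4 xor 5a = ee
05 xor 9a = 9f
98 xor 32 = aa
e4 xor aa = 4e
91 xor 28 = b9
cd xor 5f = 92
aa xor c3 = 69
d3 xor 97 = 44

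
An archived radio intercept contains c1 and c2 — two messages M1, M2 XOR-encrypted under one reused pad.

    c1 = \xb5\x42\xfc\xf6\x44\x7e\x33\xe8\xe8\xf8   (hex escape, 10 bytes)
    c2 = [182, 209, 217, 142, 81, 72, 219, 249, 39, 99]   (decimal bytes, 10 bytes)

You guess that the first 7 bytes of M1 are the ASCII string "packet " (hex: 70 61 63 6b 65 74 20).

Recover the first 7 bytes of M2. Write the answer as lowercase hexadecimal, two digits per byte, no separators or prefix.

First, c1 ⊕ c2 = (M1 ⊕ K) ⊕ (M2 ⊕ K) = M1 ⊕ M2, so the key drops out. Then M2 = (M1 ⊕ M2) ⊕ M1 over the first 7 bytes.
byte 0: (b5 xor b6) xor 70 = 03 xor 70 = 73
byte 1: (42 xor d1) xor 61 = 93 xor 61 = f2
byte 2: (fc xor d9) xor 63 = 25 xor 63 = 46
byte 3: (f6 xor 8e) xor 6b = 78 xor 6b = 13
byte 4: (44 xor 51) xor 65 = 15 xor 65 = 70
byte 5: (7e xor 48) xor 74 = 36 xor 74 = 42
byte 6: (33 xor db) xor 20 = e8 xor 20 = c8

73f246137042c8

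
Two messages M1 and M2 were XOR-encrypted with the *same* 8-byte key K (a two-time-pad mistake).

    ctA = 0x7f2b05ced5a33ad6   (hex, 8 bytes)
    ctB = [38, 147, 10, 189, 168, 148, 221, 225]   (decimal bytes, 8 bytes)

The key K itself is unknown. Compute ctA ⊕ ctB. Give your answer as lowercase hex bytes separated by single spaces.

59 b8 0f 73 7d 37 e7 37

ctA ⊕ ctB = (M1 ⊕ K) ⊕ (M2 ⊕ K) = M1 ⊕ M2 — the shared key cancels under XOR.
7f ⊕ 26 = 59
2b ⊕ 93 = b8
05 ⊕ 0a = 0f
ce ⊕ bd = 73
d5 ⊕ a8 = 7d
a3 ⊕ 94 = 37
3a ⊕ dd = e7
d6 ⊕ e1 = 37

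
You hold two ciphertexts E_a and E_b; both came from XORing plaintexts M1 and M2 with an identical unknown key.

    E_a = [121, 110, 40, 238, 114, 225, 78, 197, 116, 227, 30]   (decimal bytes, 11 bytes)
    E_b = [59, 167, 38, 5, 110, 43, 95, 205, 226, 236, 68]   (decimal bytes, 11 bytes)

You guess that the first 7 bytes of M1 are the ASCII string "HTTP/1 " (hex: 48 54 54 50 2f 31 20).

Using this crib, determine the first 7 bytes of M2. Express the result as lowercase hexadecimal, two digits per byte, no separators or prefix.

0a9d5abb33fb31

First, E_a ⊕ E_b = (M1 ⊕ K) ⊕ (M2 ⊕ K) = M1 ⊕ M2, so the key drops out. Then M2 = (M1 ⊕ M2) ⊕ M1 over the first 7 bytes.
byte 0: (79 XOR 3b) XOR 48 = 42 XOR 48 = 0a
byte 1: (6e XOR a7) XOR 54 = c9 XOR 54 = 9d
byte 2: (28 XOR 26) XOR 54 = 0e XOR 54 = 5a
byte 3: (ee XOR 05) XOR 50 = eb XOR 50 = bb
byte 4: (72 XOR 6e) XOR 2f = 1c XOR 2f = 33
byte 5: (e1 XOR 2b) XOR 31 = ca XOR 31 = fb
byte 6: (4e XOR 5f) XOR 20 = 11 XOR 20 = 31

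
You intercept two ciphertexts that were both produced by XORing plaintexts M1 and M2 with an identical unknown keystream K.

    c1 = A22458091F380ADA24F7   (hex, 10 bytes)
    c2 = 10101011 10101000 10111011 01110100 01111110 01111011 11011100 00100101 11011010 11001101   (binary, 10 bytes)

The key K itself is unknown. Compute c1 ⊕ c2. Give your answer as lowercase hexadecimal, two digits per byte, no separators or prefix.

c1 ⊕ c2 = (M1 ⊕ K) ⊕ (M2 ⊕ K) = M1 ⊕ M2 — the shared key cancels under XOR.
10100010 XOR 10101011 = 00001001
00100100 XOR 10101000 = 10001100
01011000 XOR 10111011 = 11100011
00001001 XOR 01110100 = 01111101
00011111 XOR 01111110 = 01100001
00111000 XOR 01111011 = 01000011
00001010 XOR 11011100 = 11010110
11011010 XOR 00100101 = 11111111
00100100 XOR 11011010 = 11111110
11110111 XOR 11001101 = 00111010

098ce37d6143d6fffe3a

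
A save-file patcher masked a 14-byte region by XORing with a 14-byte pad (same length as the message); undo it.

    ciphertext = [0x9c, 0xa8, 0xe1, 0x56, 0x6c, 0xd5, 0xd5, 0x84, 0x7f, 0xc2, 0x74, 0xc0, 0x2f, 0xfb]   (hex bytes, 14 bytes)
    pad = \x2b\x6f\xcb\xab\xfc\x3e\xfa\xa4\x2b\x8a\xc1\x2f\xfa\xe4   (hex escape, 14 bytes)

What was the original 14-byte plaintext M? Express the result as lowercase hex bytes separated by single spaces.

156 ⊕  43 = 183
168 ⊕ 111 = 199
225 ⊕ 203 =  42
 86 ⊕ 171 = 253
108 ⊕ 252 = 144
213 ⊕  62 = 235
213 ⊕ 250 =  47
132 ⊕ 164 =  32
127 ⊕  43 =  84
194 ⊕ 138 =  72
116 ⊕ 193 = 181
192 ⊕  47 = 239
 47 ⊕ 250 = 213
251 ⊕ 228 =  31

b7 c7 2a fd 90 eb 2f 20 54 48 b5 ef d5 1f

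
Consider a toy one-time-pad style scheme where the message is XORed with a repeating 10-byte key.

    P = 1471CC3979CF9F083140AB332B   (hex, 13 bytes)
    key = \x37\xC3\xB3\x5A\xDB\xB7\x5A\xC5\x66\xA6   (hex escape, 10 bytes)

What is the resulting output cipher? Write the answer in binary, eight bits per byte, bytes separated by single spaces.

00100011 10110010 01111111 01100011 10100010 01111000 11000101 11001101 01010111 11100110 10011100 11110000 10011000

The 10-byte key repeats, so the effective keystream is 37 c3 b3 5a db b7 5a c5 66 a6 37 c3 b3.
byte 0:  20 xor  55 =  35
byte 1: 113 xor 195 = 178
byte 2: 204 xor 179 = 127
byte 3:  57 xor  90 =  99
byte 4: 121 xor 219 = 162
byte 5: 207 xor 183 = 120
byte 6: 159 xor  90 = 197
byte 7:   8 xor 197 = 205
byte 8:  49 xor 102 =  87
byte 9:  64 xor 166 = 230
byte 10: 171 xor  55 = 156
byte 11:  51 xor 195 = 240
byte 12:  43 xor 179 = 152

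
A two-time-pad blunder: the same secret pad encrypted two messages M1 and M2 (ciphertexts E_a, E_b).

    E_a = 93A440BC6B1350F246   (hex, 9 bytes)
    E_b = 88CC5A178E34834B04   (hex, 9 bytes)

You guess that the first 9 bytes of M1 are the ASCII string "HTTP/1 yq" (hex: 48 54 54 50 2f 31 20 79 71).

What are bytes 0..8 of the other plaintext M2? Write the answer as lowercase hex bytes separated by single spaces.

First, E_a ⊕ E_b = (M1 ⊕ K) ⊕ (M2 ⊕ K) = M1 ⊕ M2, so the key drops out. Then M2 = (M1 ⊕ M2) ⊕ M1 over the first 9 bytes.
byte 0: (93 ^ 88) ^ 48 = 1b ^ 48 = 53
byte 1: (a4 ^ cc) ^ 54 = 68 ^ 54 = 3c
byte 2: (40 ^ 5a) ^ 54 = 1a ^ 54 = 4e
byte 3: (bc ^ 17) ^ 50 = ab ^ 50 = fb
byte 4: (6b ^ 8e) ^ 2f = e5 ^ 2f = ca
byte 5: (13 ^ 34) ^ 31 = 27 ^ 31 = 16
byte 6: (50 ^ 83) ^ 20 = d3 ^ 20 = f3
byte 7: (f2 ^ 4b) ^ 79 = b9 ^ 79 = c0
byte 8: (46 ^ 04) ^ 71 = 42 ^ 71 = 33

53 3c 4e fb ca 16 f3 c0 33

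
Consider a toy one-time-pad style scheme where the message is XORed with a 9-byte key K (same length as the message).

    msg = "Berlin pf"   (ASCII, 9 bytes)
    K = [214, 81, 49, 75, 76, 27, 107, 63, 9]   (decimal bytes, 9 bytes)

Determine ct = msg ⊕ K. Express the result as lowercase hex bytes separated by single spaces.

01000010 ^ 11010110 = 10010100
01100101 ^ 01010001 = 00110100
01110010 ^ 00110001 = 01000011
01101100 ^ 01001011 = 00100111
01101001 ^ 01001100 = 00100101
01101110 ^ 00011011 = 01110101
00100000 ^ 01101011 = 01001011
01110000 ^ 00111111 = 01001111
01100110 ^ 00001001 = 01101111

94 34 43 27 25 75 4b 4f 6f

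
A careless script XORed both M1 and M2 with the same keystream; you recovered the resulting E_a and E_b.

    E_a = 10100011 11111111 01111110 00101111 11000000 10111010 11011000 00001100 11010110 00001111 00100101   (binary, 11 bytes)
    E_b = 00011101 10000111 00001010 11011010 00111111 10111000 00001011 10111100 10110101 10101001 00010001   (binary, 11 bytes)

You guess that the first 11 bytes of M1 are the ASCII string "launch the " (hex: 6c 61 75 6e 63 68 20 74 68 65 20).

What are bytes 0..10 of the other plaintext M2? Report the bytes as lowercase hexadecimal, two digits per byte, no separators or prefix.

d219019b9c6af3c40bc314

First, E_a ⊕ E_b = (M1 ⊕ K) ⊕ (M2 ⊕ K) = M1 ⊕ M2, so the key drops out. Then M2 = (M1 ⊕ M2) ⊕ M1 over the first 11 bytes.
byte 0: (a3 xor 1d) xor 6c = be xor 6c = d2
byte 1: (ff xor 87) xor 61 = 78 xor 61 = 19
byte 2: (7e xor 0a) xor 75 = 74 xor 75 = 01
byte 3: (2f xor da) xor 6e = f5 xor 6e = 9b
byte 4: (c0 xor 3f) xor 63 = ff xor 63 = 9c
byte 5: (ba xor b8) xor 68 = 02 xor 68 = 6a
byte 6: (d8 xor 0b) xor 20 = d3 xor 20 = f3
byte 7: (0c xor bc) xor 74 = b0 xor 74 = c4
byte 8: (d6 xor b5) xor 68 = 63 xor 68 = 0b
byte 9: (0f xor a9) xor 65 = a6 xor 65 = c3
byte 10: (25 xor 11) xor 20 = 34 xor 20 = 14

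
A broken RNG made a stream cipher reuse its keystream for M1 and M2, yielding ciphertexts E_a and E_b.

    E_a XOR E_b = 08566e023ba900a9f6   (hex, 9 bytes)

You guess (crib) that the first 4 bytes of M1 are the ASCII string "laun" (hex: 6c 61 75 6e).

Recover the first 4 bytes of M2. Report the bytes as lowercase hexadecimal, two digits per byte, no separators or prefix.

Since E_a ⊕ E_b = M1 ⊕ M2, XORing with the guessed M1 bytes yields the corresponding M2 bytes: M2 = (E_a ⊕ E_b) ⊕ M1.
08 XOR 6c = 64
56 XOR 61 = 37
6e XOR 75 = 1b
02 XOR 6e = 6c

64371b6c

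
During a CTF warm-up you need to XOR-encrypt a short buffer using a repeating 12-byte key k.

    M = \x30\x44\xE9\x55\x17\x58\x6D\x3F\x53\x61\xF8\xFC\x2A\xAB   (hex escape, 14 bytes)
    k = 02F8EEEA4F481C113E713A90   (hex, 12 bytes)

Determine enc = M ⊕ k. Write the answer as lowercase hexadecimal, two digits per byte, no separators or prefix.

The 12-byte key repeats, so the effective keystream is 02 f8 ee ea 4f 48 1c 11 3e 71 3a 90 02 f8.
byte 0: 00110000 XOR 00000010 = 00110010
byte 1: 01000100 XOR 11111000 = 10111100
byte 2: 11101001 XOR 11101110 = 00000111
byte 3: 01010101 XOR 11101010 = 10111111
byte 4: 00010111 XOR 01001111 = 01011000
byte 5: 01011000 XOR 01001000 = 00010000
byte 6: 01101101 XOR 00011100 = 01110001
byte 7: 00111111 XOR 00010001 = 00101110
byte 8: 01010011 XOR 00111110 = 01101101
byte 9: 01100001 XOR 01110001 = 00010000
byte 10: 11111000 XOR 00111010 = 11000010
byte 11: 11111100 XOR 10010000 = 01101100
byte 12: 00101010 XOR 00000010 = 00101000
byte 13: 10101011 XOR 11111000 = 01010011

32bc07bf5810712e6d10c26c2853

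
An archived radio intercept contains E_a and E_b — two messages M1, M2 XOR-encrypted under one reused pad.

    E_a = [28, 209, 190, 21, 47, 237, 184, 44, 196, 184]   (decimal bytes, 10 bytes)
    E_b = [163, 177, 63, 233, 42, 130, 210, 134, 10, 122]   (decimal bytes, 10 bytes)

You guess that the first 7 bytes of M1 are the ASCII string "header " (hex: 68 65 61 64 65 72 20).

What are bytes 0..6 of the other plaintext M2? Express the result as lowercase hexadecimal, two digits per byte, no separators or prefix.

d705e098601d4a

First, E_a ⊕ E_b = (M1 ⊕ K) ⊕ (M2 ⊕ K) = M1 ⊕ M2, so the key drops out. Then M2 = (M1 ⊕ M2) ⊕ M1 over the first 7 bytes.
byte 0: (1c ^ a3) ^ 68 = bf ^ 68 = d7
byte 1: (d1 ^ b1) ^ 65 = 60 ^ 65 = 05
byte 2: (be ^ 3f) ^ 61 = 81 ^ 61 = e0
byte 3: (15 ^ e9) ^ 64 = fc ^ 64 = 98
byte 4: (2f ^ 2a) ^ 65 = 05 ^ 65 = 60
byte 5: (ed ^ 82) ^ 72 = 6f ^ 72 = 1d
byte 6: (b8 ^ d2) ^ 20 = 6a ^ 20 = 4a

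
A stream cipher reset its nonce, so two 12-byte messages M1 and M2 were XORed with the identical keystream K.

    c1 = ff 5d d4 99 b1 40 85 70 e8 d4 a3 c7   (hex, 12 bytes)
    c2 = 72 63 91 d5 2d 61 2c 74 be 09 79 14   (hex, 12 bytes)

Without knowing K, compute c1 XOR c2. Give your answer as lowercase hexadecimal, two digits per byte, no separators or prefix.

c1 ⊕ c2 = (M1 ⊕ K) ⊕ (M2 ⊕ K) = M1 ⊕ M2 — the shared key cancels under XOR.
ff xor 72 = 8d
5d xor 63 = 3e
d4 xor 91 = 45
99 xor d5 = 4c
b1 xor 2d = 9c
40 xor 61 = 21
85 xor 2c = a9
70 xor 74 = 04
e8 xor be = 56
d4 xor 09 = dd
a3 xor 79 = da
c7 xor 14 = d3

8d3e454c9c21a90456dddad3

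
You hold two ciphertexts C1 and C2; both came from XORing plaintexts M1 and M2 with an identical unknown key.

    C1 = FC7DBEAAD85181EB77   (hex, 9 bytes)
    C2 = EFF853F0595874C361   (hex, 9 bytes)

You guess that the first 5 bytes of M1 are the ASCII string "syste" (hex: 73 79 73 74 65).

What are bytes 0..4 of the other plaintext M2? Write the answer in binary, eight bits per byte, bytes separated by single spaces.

First, C1 ⊕ C2 = (M1 ⊕ K) ⊕ (M2 ⊕ K) = M1 ⊕ M2, so the key drops out. Then M2 = (M1 ⊕ M2) ⊕ M1 over the first 5 bytes.
byte 0: (fc xor ef) xor 73 = 13 xor 73 = 60
byte 1: (7d xor f8) xor 79 = 85 xor 79 = fc
byte 2: (be xor 53) xor 73 = ed xor 73 = 9e
byte 3: (aa xor f0) xor 74 = 5a xor 74 = 2e
byte 4: (d8 xor 59) xor 65 = 81 xor 65 = e4

01100000 11111100 10011110 00101110 11100100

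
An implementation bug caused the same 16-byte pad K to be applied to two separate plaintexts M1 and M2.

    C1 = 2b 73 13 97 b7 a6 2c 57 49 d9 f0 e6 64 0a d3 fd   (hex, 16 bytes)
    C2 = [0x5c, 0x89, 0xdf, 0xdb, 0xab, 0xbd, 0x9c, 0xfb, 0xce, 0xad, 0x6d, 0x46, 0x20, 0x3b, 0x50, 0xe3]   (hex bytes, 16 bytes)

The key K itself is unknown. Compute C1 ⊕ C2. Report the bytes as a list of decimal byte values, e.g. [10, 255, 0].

C1 ⊕ C2 = (M1 ⊕ K) ⊕ (M2 ⊕ K) = M1 ⊕ M2 — the shared key cancels under XOR.
byte 0: 2b xor 5c = 77
byte 1: 73 xor 89 = fa
byte 2: 13 xor df = cc
byte 3: 97 xor db = 4c
byte 4: b7 xor ab = 1c
byte 5: a6 xor bd = 1b
byte 6: 2c xor 9c = b0
byte 7: 57 xor fb = ac
byte 8: 49 xor ce = 87
byte 9: d9 xor ad = 74
byte 10: f0 xor 6d = 9d
byte 11: e6 xor 46 = a0
byte 12: 64 xor 20 = 44
byte 13: 0a xor 3b = 31
byte 14: d3 xor 50 = 83
byte 15: fd xor e3 = 1e

[119, 250, 204, 76, 28, 27, 176, 172, 135, 116, 157, 160, 68, 49, 131, 30]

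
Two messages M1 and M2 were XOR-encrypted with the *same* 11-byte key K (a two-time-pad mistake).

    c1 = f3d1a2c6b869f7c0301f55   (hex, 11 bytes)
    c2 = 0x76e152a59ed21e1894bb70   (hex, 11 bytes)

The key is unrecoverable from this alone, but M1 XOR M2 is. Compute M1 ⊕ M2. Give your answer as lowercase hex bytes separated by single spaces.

c1 ⊕ c2 = (M1 ⊕ K) ⊕ (M2 ⊕ K) = M1 ⊕ M2 — the shared key cancels under XOR.
f3 ^ 76 = 85
d1 ^ e1 = 30
a2 ^ 52 = f0
c6 ^ a5 = 63
b8 ^ 9e = 26
69 ^ d2 = bb
f7 ^ 1e = e9
c0 ^ 18 = d8
30 ^ 94 = a4
1f ^ bb = a4
55 ^ 70 = 25

85 30 f0 63 26 bb e9 d8 a4 a4 25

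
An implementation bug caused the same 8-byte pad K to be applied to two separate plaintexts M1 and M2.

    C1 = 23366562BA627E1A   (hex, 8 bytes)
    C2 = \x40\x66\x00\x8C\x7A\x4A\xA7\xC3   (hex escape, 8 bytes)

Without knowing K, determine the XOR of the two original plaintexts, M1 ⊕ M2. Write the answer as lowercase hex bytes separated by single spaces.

C1 ⊕ C2 = (M1 ⊕ K) ⊕ (M2 ⊕ K) = M1 ⊕ M2 — the shared key cancels under XOR.
byte 0: 00100011 xor 01000000 = 01100011
byte 1: 00110110 xor 01100110 = 01010000
byte 2: 01100101 xor 00000000 = 01100101
byte 3: 01100010 xor 10001100 = 11101110
byte 4: 10111010 xor 01111010 = 11000000
byte 5: 01100010 xor 01001010 = 00101000
byte 6: 01111110 xor 10100111 = 11011001
byte 7: 00011010 xor 11000011 = 11011001

63 50 65 ee c0 28 d9 d9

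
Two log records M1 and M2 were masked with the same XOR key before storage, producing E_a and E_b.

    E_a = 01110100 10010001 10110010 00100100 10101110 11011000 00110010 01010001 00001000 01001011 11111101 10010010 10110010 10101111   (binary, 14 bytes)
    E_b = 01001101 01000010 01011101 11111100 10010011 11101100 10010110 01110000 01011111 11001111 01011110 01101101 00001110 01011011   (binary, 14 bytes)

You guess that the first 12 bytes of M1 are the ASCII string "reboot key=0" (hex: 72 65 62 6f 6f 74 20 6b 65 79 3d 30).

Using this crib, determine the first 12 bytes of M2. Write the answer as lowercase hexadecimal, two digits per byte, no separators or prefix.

First, E_a ⊕ E_b = (M1 ⊕ K) ⊕ (M2 ⊕ K) = M1 ⊕ M2, so the key drops out. Then M2 = (M1 ⊕ M2) ⊕ M1 over the first 12 bytes.
byte 0: (74 ⊕ 4d) ⊕ 72 = 39 ⊕ 72 = 4b
byte 1: (91 ⊕ 42) ⊕ 65 = d3 ⊕ 65 = b6
byte 2: (b2 ⊕ 5d) ⊕ 62 = ef ⊕ 62 = 8d
byte 3: (24 ⊕ fc) ⊕ 6f = d8 ⊕ 6f = b7
byte 4: (ae ⊕ 93) ⊕ 6f = 3d ⊕ 6f = 52
byte 5: (d8 ⊕ ec) ⊕ 74 = 34 ⊕ 74 = 40
byte 6: (32 ⊕ 96) ⊕ 20 = a4 ⊕ 20 = 84
byte 7: (51 ⊕ 70) ⊕ 6b = 21 ⊕ 6b = 4a
byte 8: (08 ⊕ 5f) ⊕ 65 = 57 ⊕ 65 = 32
byte 9: (4b ⊕ cf) ⊕ 79 = 84 ⊕ 79 = fd
byte 10: (fd ⊕ 5e) ⊕ 3d = a3 ⊕ 3d = 9e
byte 11: (92 ⊕ 6d) ⊕ 30 = ff ⊕ 30 = cf

4bb68db75240844a32fd9ecf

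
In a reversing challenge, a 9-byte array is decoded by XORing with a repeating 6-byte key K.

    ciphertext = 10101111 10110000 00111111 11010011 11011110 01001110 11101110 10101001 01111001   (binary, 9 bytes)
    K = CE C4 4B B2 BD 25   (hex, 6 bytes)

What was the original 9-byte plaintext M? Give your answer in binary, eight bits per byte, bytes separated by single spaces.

01100001 01110100 01110100 01100001 01100011 01101011 00100000 01101101 00110010

The 6-byte key repeats, so the effective keystream is ce c4 4b b2 bd 25 ce c4 4b.
byte 0: 175 xor 206 =  97
byte 1: 176 xor 196 = 116
byte 2:  63 xor  75 = 116
byte 3: 211 xor 178 =  97
byte 4: 222 xor 189 =  99
byte 5:  78 xor  37 = 107
byte 6: 238 xor 206 =  32
byte 7: 169 xor 196 = 109
byte 8: 121 xor  75 =  50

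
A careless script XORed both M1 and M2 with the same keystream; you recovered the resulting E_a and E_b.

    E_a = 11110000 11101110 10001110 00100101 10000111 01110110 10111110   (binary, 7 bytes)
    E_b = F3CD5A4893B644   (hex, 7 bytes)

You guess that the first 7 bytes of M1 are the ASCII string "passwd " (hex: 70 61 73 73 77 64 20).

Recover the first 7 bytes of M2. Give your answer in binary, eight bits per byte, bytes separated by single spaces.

01110011 01000010 10100111 00011110 01100011 10100100 11011010

First, E_a ⊕ E_b = (M1 ⊕ K) ⊕ (M2 ⊕ K) = M1 ⊕ M2, so the key drops out. Then M2 = (M1 ⊕ M2) ⊕ M1 over the first 7 bytes.
byte 0: (f0 xor f3) xor 70 = 03 xor 70 = 73
byte 1: (ee xor cd) xor 61 = 23 xor 61 = 42
byte 2: (8e xor 5a) xor 73 = d4 xor 73 = a7
byte 3: (25 xor 48) xor 73 = 6d xor 73 = 1e
byte 4: (87 xor 93) xor 77 = 14 xor 77 = 63
byte 5: (76 xor b6) xor 64 = c0 xor 64 = a4
byte 6: (be xor 44) xor 20 = fa xor 20 = da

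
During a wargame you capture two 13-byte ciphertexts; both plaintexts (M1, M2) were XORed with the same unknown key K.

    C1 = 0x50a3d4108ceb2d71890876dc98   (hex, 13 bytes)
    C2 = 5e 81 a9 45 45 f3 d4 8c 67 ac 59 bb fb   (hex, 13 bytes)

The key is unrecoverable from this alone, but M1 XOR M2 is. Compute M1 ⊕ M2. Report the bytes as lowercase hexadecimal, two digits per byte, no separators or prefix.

C1 ⊕ C2 = (M1 ⊕ K) ⊕ (M2 ⊕ K) = M1 ⊕ M2 — the shared key cancels under XOR.
byte 0: 50 XOR 5e = 0e
byte 1: a3 XOR 81 = 22
byte 2: d4 XOR a9 = 7d
byte 3: 10 XOR 45 = 55
byte 4: 8c XOR 45 = c9
byte 5: eb XOR f3 = 18
byte 6: 2d XOR d4 = f9
byte 7: 71 XOR 8c = fd
byte 8: 89 XOR 67 = ee
byte 9: 08 XOR ac = a4
byte 10: 76 XOR 59 = 2f
byte 11: dc XOR bb = 67
byte 12: 98 XOR fb = 63

0e227d55c918f9fdeea42f6763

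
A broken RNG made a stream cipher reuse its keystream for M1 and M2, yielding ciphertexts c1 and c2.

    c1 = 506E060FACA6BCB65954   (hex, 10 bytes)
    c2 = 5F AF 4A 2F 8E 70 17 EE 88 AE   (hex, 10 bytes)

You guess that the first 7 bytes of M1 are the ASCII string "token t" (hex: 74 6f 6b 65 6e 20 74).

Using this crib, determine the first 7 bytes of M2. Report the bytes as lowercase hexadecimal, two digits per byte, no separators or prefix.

7bae27454cf6df

First, c1 ⊕ c2 = (M1 ⊕ K) ⊕ (M2 ⊕ K) = M1 ⊕ M2, so the key drops out. Then M2 = (M1 ⊕ M2) ⊕ M1 over the first 7 bytes.
byte 0: (50 XOR 5f) XOR 74 = 0f XOR 74 = 7b
byte 1: (6e XOR af) XOR 6f = c1 XOR 6f = ae
byte 2: (06 XOR 4a) XOR 6b = 4c XOR 6b = 27
byte 3: (0f XOR 2f) XOR 65 = 20 XOR 65 = 45
byte 4: (ac XOR 8e) XOR 6e = 22 XOR 6e = 4c
byte 5: (a6 XOR 70) XOR 20 = d6 XOR 20 = f6
byte 6: (bc XOR 17) XOR 74 = ab XOR 74 = df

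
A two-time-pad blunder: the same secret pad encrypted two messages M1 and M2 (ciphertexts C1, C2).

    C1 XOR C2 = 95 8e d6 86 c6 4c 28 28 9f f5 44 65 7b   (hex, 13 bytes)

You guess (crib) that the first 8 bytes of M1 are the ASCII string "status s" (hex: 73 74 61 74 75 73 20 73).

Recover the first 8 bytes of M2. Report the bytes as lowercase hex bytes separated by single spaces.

Since C1 ⊕ C2 = M1 ⊕ M2, XORing with the guessed M1 bytes yields the corresponding M2 bytes: M2 = (C1 ⊕ C2) ⊕ M1.
95 xor 73 = e6
8e xor 74 = fa
d6 xor 61 = b7
86 xor 74 = f2
c6 xor 75 = b3
4c xor 73 = 3f
28 xor 20 = 08
28 xor 73 = 5b

e6 fa b7 f2 b3 3f 08 5b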